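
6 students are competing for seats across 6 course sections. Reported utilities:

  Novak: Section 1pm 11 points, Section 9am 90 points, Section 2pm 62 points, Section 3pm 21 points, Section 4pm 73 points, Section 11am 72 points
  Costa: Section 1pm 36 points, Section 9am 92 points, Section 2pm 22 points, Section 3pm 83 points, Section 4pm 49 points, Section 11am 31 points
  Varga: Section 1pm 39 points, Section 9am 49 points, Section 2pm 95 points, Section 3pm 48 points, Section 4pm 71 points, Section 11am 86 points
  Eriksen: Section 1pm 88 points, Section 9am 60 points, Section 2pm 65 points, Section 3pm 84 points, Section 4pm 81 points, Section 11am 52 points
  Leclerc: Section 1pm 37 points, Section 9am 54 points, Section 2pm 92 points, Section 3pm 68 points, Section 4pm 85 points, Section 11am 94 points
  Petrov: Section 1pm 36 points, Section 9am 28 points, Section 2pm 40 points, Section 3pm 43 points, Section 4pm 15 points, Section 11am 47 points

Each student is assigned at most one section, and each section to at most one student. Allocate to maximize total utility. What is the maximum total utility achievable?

Optimal: Novak→Section 9am (90 points), Costa→Section 3pm (83 points), Varga→Section 2pm (95 points), Eriksen→Section 1pm (88 points), Leclerc→Section 4pm (85 points), Petrov→Section 11am (47 points) — total 90+83+95+88+85+47 = 488 points.
Max-entry greedy (repeatedly take the single best remaining cell) gives 485 points, worse by 3.
Next-best assignment: Novak→Section 4pm, Costa→Section 9am, Varga→Section 2pm, Eriksen→Section 1pm, Leclerc→Section 11am, Petrov→Section 3pm = 485 points.
No other one-to-one assignment exceeds 488 points.

Maximum total: 488 points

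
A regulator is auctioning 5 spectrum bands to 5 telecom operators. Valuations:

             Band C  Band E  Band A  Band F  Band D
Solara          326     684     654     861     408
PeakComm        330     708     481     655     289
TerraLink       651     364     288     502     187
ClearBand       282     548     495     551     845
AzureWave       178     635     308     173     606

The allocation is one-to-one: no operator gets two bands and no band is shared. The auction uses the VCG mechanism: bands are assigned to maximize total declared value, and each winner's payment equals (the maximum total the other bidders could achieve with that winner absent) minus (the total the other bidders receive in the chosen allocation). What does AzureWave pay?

AzureWave pays $227M.

Efficient allocation: Solara→Band F ($861M), PeakComm→Band A ($481M), TerraLink→Band C ($651M), ClearBand→Band D ($845M), AzureWave→Band E ($635M); total welfare W = $3473M.
AzureWave receives Band E at value $635M, so the others get W − 635 = $2838M.
Without AzureWave: best allocation of the remaining 4 bidders over all 5 bands is Solara→Band F ($861M), PeakComm→Band E ($708M), TerraLink→Band C ($651M), ClearBand→Band D ($845M), total $3065M.
VCG payment = (others' best without AzureWave) − (others' welfare with AzureWave) = 3065 − 2838 = $227M.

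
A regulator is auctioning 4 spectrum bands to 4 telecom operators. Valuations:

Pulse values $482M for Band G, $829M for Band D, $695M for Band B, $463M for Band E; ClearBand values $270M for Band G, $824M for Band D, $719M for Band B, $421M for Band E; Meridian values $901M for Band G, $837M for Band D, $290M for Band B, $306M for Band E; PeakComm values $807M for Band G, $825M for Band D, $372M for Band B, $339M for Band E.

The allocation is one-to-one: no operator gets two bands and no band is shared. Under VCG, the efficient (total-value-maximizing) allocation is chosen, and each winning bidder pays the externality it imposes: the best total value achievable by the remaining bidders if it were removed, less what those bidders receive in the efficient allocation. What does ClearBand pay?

ClearBand pays $232M.

Efficient allocation: Pulse→Band E ($463M), ClearBand→Band B ($719M), Meridian→Band G ($901M), PeakComm→Band D ($825M); total welfare W = $2908M.
ClearBand receives Band B at value $719M, so the others get W − 719 = $2189M.
Without ClearBand: best allocation of the remaining 3 bidders over all 4 bands is Pulse→Band B ($695M), Meridian→Band G ($901M), PeakComm→Band D ($825M), total $2421M.
VCG payment = (others' best without ClearBand) − (others' welfare with ClearBand) = 2421 − 2189 = $232M.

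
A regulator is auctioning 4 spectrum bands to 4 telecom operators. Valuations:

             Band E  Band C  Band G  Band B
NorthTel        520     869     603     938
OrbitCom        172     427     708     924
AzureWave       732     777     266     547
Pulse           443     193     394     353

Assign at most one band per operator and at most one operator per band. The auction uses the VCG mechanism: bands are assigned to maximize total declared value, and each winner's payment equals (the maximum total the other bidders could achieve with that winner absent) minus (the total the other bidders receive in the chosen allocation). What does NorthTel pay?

NorthTel pays $94M.

Efficient allocation: NorthTel→Band C ($869M), OrbitCom→Band B ($924M), AzureWave→Band E ($732M), Pulse→Band G ($394M); total welfare W = $2919M.
NorthTel receives Band C at value $869M, so the others get W − 869 = $2050M.
Without NorthTel: best allocation of the remaining 3 bidders over all 4 bands is OrbitCom→Band B ($924M), AzureWave→Band C ($777M), Pulse→Band E ($443M), total $2144M.
VCG payment = (others' best without NorthTel) − (others' welfare with NorthTel) = 2144 − 2050 = $94M.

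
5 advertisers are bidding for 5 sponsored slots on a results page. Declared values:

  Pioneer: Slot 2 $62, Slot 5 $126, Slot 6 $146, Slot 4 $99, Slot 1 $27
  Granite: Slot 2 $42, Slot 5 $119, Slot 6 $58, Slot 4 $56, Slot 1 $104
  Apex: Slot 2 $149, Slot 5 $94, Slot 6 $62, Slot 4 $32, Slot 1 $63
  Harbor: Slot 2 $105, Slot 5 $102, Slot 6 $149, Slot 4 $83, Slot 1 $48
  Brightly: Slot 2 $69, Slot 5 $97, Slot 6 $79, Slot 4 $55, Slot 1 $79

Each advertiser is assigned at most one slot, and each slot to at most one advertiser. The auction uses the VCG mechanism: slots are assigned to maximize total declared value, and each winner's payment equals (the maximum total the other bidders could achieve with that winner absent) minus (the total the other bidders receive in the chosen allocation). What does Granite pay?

Efficient allocation: Pioneer→Slot 4 ($99), Granite→Slot 1 ($104), Apex→Slot 2 ($149), Harbor→Slot 6 ($149), Brightly→Slot 5 ($97); total welfare W = $598.
Granite receives Slot 1 at value $104, so the others get W − 104 = $494.
Without Granite: best allocation of the remaining 4 bidders over all 5 slots is Pioneer→Slot 5 ($126), Apex→Slot 2 ($149), Harbor→Slot 6 ($149), Brightly→Slot 1 ($79), total $503.
VCG payment = (others' best without Granite) − (others' welfare with Granite) = 503 − 494 = $9.

Granite pays $9.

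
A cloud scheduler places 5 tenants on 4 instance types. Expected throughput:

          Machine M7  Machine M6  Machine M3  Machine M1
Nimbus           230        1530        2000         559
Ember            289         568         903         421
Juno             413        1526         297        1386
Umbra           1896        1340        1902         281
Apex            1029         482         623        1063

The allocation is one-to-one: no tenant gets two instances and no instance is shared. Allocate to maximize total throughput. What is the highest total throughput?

Maximum total: 6485 ops/s

This is the linear assignment problem.
Optimal: Umbra→Machine M7 (1896 ops/s), Juno→Machine M6 (1526 ops/s), Nimbus→Machine M3 (2000 ops/s), Apex→Machine M1 (1063 ops/s) — total 1896+1526+2000+1063 = 6485 ops/s.
Swapping Juno↔Umbra (Juno→Machine M7 413 ops/s, Umbra→Machine M6 1340 ops/s) loses 1669.
No other one-to-one assignment exceeds 6485 ops/s.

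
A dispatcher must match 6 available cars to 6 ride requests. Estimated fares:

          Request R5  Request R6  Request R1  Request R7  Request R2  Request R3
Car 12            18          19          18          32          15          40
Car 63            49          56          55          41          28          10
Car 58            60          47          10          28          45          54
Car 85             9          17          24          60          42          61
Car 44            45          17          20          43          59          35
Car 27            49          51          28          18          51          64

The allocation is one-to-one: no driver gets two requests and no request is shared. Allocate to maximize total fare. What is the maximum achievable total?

Max total: $325

This is a one-to-one assignment (maximum-weight bipartite matching).
Optimal: Car 12→Request R3 ($40), Car 63→Request R1 ($55), Car 58→Request R5 ($60), Car 85→Request R7 ($60), Car 44→Request R2 ($59), Car 27→Request R6 ($51) — total 40+55+60+60+59+51 = $325.
Row-greedy (each driver in turn takes its best remaining request) gives $303, worse by 22.
Next-best assignment: Car 12→Request R7, Car 63→Request R1, Car 58→Request R5, Car 85→Request R3, Car 44→Request R2, Car 27→Request R6 = $318.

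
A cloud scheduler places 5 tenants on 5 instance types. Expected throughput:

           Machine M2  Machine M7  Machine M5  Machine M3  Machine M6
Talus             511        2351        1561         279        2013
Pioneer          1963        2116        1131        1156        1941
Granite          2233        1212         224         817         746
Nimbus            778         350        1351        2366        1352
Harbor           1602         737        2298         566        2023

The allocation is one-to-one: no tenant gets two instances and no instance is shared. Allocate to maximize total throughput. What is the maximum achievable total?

Optimal: Talus→Machine M7 (2351 ops/s), Pioneer→Machine M6 (1941 ops/s), Granite→Machine M2 (2233 ops/s), Nimbus→Machine M3 (2366 ops/s), Harbor→Machine M5 (2298 ops/s) — total 2351+1941+2233+2366+2298 = 11189 ops/s.
Row-greedy (each tenant in turn takes its best remaining instance) gives 8781 ops/s, worse by 2408.
Next-best assignment: Talus→Machine M6, Pioneer→Machine M7, Granite→Machine M2, Nimbus→Machine M3, Harbor→Machine M5 = 11026 ops/s.
Every other assignment is strictly worse.

Max total: 11189 ops/s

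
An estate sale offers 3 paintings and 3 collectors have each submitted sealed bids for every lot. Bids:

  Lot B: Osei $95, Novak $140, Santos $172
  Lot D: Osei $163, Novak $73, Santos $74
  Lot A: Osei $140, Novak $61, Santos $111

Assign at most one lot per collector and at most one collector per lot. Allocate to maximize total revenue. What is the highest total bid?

Maximum total: $414

This is the linear assignment problem.
Optimal: Osei→Lot D ($163), Novak→Lot B ($140), Santos→Lot A ($111) — total 163+140+111 = $414.
Column-greedy (each lot in turn goes to its best remaining collector) gives $396, worse by 18.
Swapping Novak↔Osei (Novak→Lot D $73, Osei→Lot B $95) loses 135.
Every other assignment is strictly worse.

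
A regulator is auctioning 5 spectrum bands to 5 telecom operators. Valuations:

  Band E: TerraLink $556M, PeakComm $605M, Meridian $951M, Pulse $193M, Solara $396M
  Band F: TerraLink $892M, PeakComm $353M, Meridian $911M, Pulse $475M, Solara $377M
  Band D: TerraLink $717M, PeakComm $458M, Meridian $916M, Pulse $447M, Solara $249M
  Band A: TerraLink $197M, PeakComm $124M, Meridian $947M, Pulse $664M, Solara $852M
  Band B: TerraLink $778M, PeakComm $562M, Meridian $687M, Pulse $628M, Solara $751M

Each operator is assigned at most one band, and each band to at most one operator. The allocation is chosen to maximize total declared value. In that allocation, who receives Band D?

Meridian receives Band D.

This is a one-to-one assignment (maximum-weight bipartite matching).
Optimal: TerraLink→Band F ($892M), PeakComm→Band E ($605M), Meridian→Band D ($916M), Pulse→Band B ($628M), Solara→Band A ($852M) — total 892+605+916+628+852 = $3893M.
Max-entry greedy (repeatedly take the single best remaining cell) gives $3781M, worse by 112.
Next-best assignment: TerraLink→Band F, PeakComm→Band E, Meridian→Band D, Pulse→Band A, Solara→Band B = $3828M.
Swapping Pulse↔TerraLink (Pulse→Band F $475M, TerraLink→Band B $778M) loses 267.
No other one-to-one assignment exceeds $3893M.
Meridian's own top band is Band E ($951M), but forcing Meridian→Band E and reassigning the rest optimally gives only $3781M — worse by 112.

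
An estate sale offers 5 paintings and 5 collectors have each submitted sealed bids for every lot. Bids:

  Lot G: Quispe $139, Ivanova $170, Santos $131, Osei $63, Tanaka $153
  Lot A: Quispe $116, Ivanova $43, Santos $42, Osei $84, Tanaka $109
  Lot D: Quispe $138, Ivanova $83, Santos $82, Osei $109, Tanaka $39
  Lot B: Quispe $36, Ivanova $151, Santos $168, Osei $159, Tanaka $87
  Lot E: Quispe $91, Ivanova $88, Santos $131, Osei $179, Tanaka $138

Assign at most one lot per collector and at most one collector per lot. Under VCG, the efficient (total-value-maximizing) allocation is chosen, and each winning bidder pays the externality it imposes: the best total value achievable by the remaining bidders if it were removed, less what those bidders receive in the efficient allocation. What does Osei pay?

Efficient allocation: Quispe→Lot D ($138), Ivanova→Lot G ($170), Santos→Lot B ($168), Osei→Lot E ($179), Tanaka→Lot A ($109); total welfare W = $764.
Osei receives Lot E at value $179, so the others get W − 179 = $585.
Without Osei: best allocation of the remaining 4 bidders over all 5 lots is Quispe→Lot D ($138), Ivanova→Lot G ($170), Santos→Lot B ($168), Tanaka→Lot E ($138), total $614.
VCG payment = (others' best without Osei) − (others' welfare with Osei) = 614 − 585 = $29.

Osei pays $29.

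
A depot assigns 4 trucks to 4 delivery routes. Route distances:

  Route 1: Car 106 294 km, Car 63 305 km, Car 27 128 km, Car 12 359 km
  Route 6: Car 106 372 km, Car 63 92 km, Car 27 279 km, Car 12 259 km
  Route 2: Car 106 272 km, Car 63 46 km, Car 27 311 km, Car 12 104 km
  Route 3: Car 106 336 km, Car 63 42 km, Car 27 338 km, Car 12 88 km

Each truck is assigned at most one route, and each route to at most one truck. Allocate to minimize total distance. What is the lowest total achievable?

Minimum total: 580 km

Optimal: Car 106→Route 2 (272 km), Car 63→Route 6 (92 km), Car 27→Route 1 (128 km), Car 12→Route 3 (88 km) — total 272+92+128+88 = 580 km.
Min-entry greedy (repeatedly take the single cheapest remaining cell) gives 646 km, worse by 66.
Swapping Car 63↔Car 106 (Car 63→Route 2 46 km, Car 106→Route 6 372 km) adds 54.
Checked against all permutations: 580 km is optimal.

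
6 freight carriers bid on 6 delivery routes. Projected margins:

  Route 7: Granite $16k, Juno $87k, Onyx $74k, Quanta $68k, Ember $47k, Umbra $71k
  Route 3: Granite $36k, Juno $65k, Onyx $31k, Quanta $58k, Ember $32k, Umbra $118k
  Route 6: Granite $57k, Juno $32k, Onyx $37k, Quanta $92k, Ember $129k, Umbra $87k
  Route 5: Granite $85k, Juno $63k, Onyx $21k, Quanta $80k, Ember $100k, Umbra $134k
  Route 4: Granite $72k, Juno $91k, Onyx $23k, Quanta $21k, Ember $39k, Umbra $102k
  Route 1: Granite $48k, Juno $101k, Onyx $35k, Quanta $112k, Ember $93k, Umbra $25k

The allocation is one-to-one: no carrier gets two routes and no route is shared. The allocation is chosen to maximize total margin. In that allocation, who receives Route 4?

Optimal: Granite→Route 5 ($85k), Juno→Route 4 ($91k), Onyx→Route 7 ($74k), Quanta→Route 1 ($112k), Ember→Route 6 ($129k), Umbra→Route 3 ($118k) — total 85+91+74+112+129+118 = $609k.
Row-greedy (each carrier in turn takes its best remaining route) gives $509k, worse by 100.
Swapping Quanta↔Ember (Quanta→Route 6 $92k, Ember→Route 1 $93k) loses 56.
No other one-to-one assignment exceeds $609k.
Juno's own top route is Route 1 ($101k), but forcing Juno→Route 1 and reassigning the rest optimally gives only $574k — worse by 35.

Juno receives Route 4.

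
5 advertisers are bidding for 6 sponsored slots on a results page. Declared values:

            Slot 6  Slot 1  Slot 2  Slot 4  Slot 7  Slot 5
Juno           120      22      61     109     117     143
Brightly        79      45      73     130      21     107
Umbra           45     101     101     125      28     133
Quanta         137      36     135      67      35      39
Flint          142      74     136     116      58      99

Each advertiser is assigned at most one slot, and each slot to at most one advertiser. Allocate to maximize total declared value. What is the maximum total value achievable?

This is the linear assignment problem.
Optimal: Juno→Slot 7 ($117), Brightly→Slot 4 ($130), Umbra→Slot 5 ($133), Quanta→Slot 2 ($135), Flint→Slot 6 ($142) — total 117+130+133+135+142 = $657.
Row-greedy (each advertiser in turn takes its best remaining slot) gives $647, worse by 10.
Next-best assignment: Juno→Slot 7, Brightly→Slot 4, Umbra→Slot 5, Quanta→Slot 6, Flint→Slot 2 = $653.

Max total: $657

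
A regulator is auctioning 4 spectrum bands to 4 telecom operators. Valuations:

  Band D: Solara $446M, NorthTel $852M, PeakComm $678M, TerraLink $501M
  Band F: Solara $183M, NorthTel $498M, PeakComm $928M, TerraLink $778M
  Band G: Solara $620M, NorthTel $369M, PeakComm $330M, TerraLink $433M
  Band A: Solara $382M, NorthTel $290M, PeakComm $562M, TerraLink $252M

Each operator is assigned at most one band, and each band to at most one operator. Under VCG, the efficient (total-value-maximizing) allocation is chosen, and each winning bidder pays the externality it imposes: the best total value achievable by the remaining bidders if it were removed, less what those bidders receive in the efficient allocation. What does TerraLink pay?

TerraLink pays $366M.

Efficient allocation: Solara→Band G ($620M), NorthTel→Band D ($852M), PeakComm→Band A ($562M), TerraLink→Band F ($778M); total welfare W = $2812M.
TerraLink receives Band F at value $778M, so the others get W − 778 = $2034M.
Without TerraLink: best allocation of the remaining 3 bidders over all 4 bands is Solara→Band G ($620M), NorthTel→Band D ($852M), PeakComm→Band F ($928M), total $2400M.
VCG payment = (others' best without TerraLink) − (others' welfare with TerraLink) = 2400 − 2034 = $366M.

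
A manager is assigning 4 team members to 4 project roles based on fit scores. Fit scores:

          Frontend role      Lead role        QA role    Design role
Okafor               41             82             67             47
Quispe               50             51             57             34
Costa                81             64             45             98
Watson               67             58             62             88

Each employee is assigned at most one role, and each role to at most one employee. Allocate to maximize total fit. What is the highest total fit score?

Optimal: Okafor→Lead role (82 pts), Quispe→QA role (57 pts), Costa→Frontend role (81 pts), Watson→Design role (88 pts) — total 82+57+81+88 = 308 pts.
Max-entry greedy (repeatedly take the single best remaining cell) gives 304 pts, worse by 4.
Next-best assignment: Okafor→Lead role, Quispe→QA role, Costa→Design role, Watson→Frontend role = 304 pts.
Every other assignment is strictly worse.

Maximum total: 308 pts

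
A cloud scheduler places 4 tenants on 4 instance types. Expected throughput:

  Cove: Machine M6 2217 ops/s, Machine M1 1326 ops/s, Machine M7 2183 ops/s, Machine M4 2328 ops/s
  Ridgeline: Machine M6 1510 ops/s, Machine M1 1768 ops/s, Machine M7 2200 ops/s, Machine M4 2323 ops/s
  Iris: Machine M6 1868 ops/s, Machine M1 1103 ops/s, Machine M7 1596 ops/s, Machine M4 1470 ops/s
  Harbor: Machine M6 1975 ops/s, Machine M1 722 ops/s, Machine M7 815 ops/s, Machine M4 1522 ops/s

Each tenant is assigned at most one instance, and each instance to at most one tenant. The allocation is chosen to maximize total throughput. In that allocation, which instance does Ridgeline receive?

Ridgeline receives Machine M1.

Optimal: Cove→Machine M4 (2328 ops/s), Ridgeline→Machine M1 (1768 ops/s), Iris→Machine M7 (1596 ops/s), Harbor→Machine M6 (1975 ops/s) — total 2328+1768+1596+1975 = 7667 ops/s.
Swapping Cove↔Harbor (Cove→Machine M6 2217 ops/s, Harbor→Machine M4 1522 ops/s) loses 564.
Every other assignment is strictly worse.
Ridgeline's own top instance is Machine M4 (2323 ops/s), but forcing Ridgeline→Machine M4 and reassigning the rest optimally gives only 7584 ops/s — worse by 83.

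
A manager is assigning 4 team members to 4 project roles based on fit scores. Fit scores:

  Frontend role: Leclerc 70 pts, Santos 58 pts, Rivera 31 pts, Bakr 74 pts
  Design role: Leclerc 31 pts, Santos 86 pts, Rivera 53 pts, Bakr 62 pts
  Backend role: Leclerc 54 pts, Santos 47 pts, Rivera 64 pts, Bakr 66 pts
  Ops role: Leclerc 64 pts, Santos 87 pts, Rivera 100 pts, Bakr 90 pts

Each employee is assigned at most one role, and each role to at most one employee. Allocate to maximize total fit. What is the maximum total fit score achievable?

Optimal: Leclerc→Frontend role (70 pts), Santos→Design role (86 pts), Rivera→Ops role (100 pts), Bakr→Backend role (66 pts) — total 70+86+100+66 = 322 pts.

Max total: 322 pts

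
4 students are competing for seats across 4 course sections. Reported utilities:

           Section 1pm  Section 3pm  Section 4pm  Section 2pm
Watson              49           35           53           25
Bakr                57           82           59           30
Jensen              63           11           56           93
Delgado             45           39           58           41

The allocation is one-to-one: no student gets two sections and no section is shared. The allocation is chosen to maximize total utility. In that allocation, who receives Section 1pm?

Optimal: Watson→Section 1pm (49 points), Bakr→Section 3pm (82 points), Jensen→Section 2pm (93 points), Delgado→Section 4pm (58 points) — total 49+82+93+58 = 282 points.
Column-greedy (each section in turn goes to its best remaining student) gives 228 points, worse by 54.
Next-best assignment: Watson→Section 4pm, Bakr→Section 3pm, Jensen→Section 2pm, Delgado→Section 1pm = 273 points.
No other one-to-one assignment exceeds 282 points.
Watson's own top section is Section 4pm (53 points), but forcing Watson→Section 4pm and reassigning the rest optimally gives only 273 points — worse by 9.

Watson receives Section 1pm.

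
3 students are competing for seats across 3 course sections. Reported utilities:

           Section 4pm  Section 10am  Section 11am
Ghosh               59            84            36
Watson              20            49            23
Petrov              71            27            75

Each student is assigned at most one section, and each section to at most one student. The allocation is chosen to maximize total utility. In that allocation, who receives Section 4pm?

Ghosh receives Section 4pm.

This is the linear assignment problem.
Optimal: Ghosh→Section 4pm (59 points), Watson→Section 10am (49 points), Petrov→Section 11am (75 points) — total 59+49+75 = 183 points.
Column-greedy (each section in turn goes to its best remaining student) gives 178 points, worse by 5.
No other one-to-one assignment exceeds 183 points.
Ghosh's own top section is Section 10am (84 points), but forcing Ghosh→Section 10am and reassigning the rest optimally gives only 179 points — worse by 4.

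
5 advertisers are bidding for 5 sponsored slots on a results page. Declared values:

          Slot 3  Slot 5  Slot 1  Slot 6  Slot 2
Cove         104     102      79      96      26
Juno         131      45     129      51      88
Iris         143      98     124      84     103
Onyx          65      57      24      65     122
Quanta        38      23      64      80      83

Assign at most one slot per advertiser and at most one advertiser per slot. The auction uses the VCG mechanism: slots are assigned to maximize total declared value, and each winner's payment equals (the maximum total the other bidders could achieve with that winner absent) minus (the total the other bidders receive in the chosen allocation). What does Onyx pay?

Onyx pays $3.

Efficient allocation: Cove→Slot 5 ($102), Juno→Slot 1 ($129), Iris→Slot 3 ($143), Onyx→Slot 2 ($122), Quanta→Slot 6 ($80); total welfare W = $576.
Onyx receives Slot 2 at value $122, so the others get W − 122 = $454.
Without Onyx: best allocation of the remaining 4 bidders over all 5 slots is Cove→Slot 5 ($102), Juno→Slot 1 ($129), Iris→Slot 3 ($143), Quanta→Slot 2 ($83), total $457.
VCG payment = (others' best without Onyx) − (others' welfare with Onyx) = 457 − 454 = $3.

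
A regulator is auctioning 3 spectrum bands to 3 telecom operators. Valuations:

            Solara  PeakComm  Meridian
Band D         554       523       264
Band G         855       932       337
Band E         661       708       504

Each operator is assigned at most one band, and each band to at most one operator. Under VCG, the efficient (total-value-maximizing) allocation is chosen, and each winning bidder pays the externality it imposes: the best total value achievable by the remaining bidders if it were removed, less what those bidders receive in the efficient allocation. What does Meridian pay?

Meridian pays $107M.

Efficient allocation: Solara→Band D ($554M), PeakComm→Band G ($932M), Meridian→Band E ($504M); total welfare W = $1990M.
Meridian receives Band E at value $504M, so the others get W − 504 = $1486M.
Without Meridian: best allocation of the remaining 2 bidders over all 3 bands is Solara→Band E ($661M), PeakComm→Band G ($932M), total $1593M.
VCG payment = (others' best without Meridian) − (others' welfare with Meridian) = 1593 − 1486 = $107M.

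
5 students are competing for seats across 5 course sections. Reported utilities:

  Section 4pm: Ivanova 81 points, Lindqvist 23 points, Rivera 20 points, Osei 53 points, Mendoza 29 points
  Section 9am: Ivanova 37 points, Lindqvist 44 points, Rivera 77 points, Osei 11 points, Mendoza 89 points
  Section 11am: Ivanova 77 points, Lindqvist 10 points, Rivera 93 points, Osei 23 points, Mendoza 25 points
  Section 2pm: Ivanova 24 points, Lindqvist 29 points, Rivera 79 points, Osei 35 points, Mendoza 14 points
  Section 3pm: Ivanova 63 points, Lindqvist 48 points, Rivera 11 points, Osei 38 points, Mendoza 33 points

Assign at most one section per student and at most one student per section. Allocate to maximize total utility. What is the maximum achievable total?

Optimal: Ivanova→Section 4pm (81 points), Lindqvist→Section 3pm (48 points), Rivera→Section 11am (93 points), Osei→Section 2pm (35 points), Mendoza→Section 9am (89 points) — total 81+48+93+35+89 = 346 points.

Max total: 346 points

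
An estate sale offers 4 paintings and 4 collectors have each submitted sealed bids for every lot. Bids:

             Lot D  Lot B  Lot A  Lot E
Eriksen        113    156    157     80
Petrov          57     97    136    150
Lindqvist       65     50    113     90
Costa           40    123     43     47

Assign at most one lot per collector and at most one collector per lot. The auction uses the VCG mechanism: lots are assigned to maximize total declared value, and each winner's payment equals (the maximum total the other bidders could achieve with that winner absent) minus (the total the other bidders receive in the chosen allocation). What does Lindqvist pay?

Efficient allocation: Eriksen→Lot D ($113), Petrov→Lot E ($150), Lindqvist→Lot A ($113), Costa→Lot B ($123); total welfare W = $499.
Lindqvist receives Lot A at value $113, so the others get W − 113 = $386.
Without Lindqvist: best allocation of the remaining 3 bidders over all 4 lots is Eriksen→Lot A ($157), Petrov→Lot E ($150), Costa→Lot B ($123), total $430.
VCG payment = (others' best without Lindqvist) − (others' welfare with Lindqvist) = 430 − 386 = $44.

Lindqvist pays $44.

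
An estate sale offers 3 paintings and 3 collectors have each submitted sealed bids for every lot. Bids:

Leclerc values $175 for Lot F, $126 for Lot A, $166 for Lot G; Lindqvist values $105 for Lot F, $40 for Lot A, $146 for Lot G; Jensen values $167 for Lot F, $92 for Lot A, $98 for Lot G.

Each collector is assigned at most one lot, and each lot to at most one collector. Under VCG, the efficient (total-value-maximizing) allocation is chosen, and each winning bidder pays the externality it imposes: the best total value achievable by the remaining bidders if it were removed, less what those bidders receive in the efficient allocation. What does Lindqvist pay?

Lindqvist pays $40.

Efficient allocation: Leclerc→Lot A ($126), Lindqvist→Lot G ($146), Jensen→Lot F ($167); total welfare W = $439.
Lindqvist receives Lot G at value $146, so the others get W − 146 = $293.
Without Lindqvist: best allocation of the remaining 2 bidders over all 3 lots is Leclerc→Lot G ($166), Jensen→Lot F ($167), total $333.
VCG payment = (others' best without Lindqvist) − (others' welfare with Lindqvist) = 333 − 293 = $40.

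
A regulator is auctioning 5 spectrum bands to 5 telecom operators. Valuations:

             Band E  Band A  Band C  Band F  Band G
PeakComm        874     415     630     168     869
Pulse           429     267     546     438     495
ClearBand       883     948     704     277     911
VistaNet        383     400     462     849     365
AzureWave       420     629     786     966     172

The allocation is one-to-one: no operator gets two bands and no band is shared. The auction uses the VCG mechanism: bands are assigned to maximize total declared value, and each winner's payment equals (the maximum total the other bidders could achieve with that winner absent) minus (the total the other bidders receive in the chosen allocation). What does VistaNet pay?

Efficient allocation: PeakComm→Band E ($874M), Pulse→Band G ($495M), ClearBand→Band A ($948M), VistaNet→Band F ($849M), AzureWave→Band C ($786M); total welfare W = $3952M.
VistaNet receives Band F at value $849M, so the others get W − 849 = $3103M.
Without VistaNet: best allocation of the remaining 4 bidders over all 5 bands is PeakComm→Band E ($874M), Pulse→Band C ($546M), ClearBand→Band A ($948M), AzureWave→Band F ($966M), total $3334M.
VCG payment = (others' best without VistaNet) − (others' welfare with VistaNet) = 3334 − 3103 = $231M.

VistaNet pays $231M.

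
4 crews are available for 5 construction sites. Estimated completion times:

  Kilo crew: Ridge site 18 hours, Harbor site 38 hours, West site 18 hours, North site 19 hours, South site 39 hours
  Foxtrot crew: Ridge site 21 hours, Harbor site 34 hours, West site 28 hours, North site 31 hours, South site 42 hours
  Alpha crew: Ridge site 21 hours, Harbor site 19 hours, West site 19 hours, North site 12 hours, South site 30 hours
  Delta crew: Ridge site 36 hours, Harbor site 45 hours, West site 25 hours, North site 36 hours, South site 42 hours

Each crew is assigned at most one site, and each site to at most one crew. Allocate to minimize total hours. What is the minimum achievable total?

Optimal: Kilo crew→North site (19 hours), Foxtrot crew→Ridge site (21 hours), Alpha crew→Harbor site (19 hours), Delta crew→West site (25 hours) — total 19+21+19+25 = 84 hours.
Min-entry greedy (repeatedly take the single cheapest remaining cell) gives 89 hours, worse by 5.
Every other assignment is strictly worse.

Minimum total: 84 hours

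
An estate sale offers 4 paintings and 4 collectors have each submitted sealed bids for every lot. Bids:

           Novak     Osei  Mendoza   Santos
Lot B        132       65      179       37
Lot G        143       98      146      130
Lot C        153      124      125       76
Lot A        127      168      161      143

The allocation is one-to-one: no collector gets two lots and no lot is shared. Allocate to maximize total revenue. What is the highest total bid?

Optimal: Novak→Lot C ($153), Osei→Lot A ($168), Mendoza→Lot B ($179), Santos→Lot G ($130) — total 153+168+179+130 = $630.
Column-greedy (each lot in turn goes to its best remaining collector) gives $589, worse by 41.
Swapping Novak↔Mendoza (Novak→Lot B $132, Mendoza→Lot C $125) loses 75.

Maximum total: $630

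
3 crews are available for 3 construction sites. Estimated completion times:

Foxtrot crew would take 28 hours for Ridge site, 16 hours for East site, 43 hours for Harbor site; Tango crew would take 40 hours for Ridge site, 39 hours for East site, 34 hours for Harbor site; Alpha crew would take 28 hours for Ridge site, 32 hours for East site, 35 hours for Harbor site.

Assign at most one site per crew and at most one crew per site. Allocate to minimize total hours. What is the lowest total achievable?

Optimal: Foxtrot crew→East site (16 hours), Tango crew→Harbor site (34 hours), Alpha crew→Ridge site (28 hours) — total 16+34+28 = 78 hours.
Column-greedy (each site in turn goes to its cheapest remaining crew) gives 94 hours, worse by 16.

Minimum total: 78 hours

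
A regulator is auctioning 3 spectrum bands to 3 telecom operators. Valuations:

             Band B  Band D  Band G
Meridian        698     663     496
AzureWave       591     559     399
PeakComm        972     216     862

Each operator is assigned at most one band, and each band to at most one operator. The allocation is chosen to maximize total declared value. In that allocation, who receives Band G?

This is a one-to-one assignment (maximum-weight bipartite matching).
Optimal: Meridian→Band B ($698M), AzureWave→Band D ($559M), PeakComm→Band G ($862M) — total 698+559+862 = $2119M.
Max-entry greedy (repeatedly take the single best remaining cell) gives $2034M, worse by 85.
Next-best assignment: Meridian→Band D, AzureWave→Band B, PeakComm→Band G = $2116M.
PeakComm's own top band is Band B ($972M), but forcing PeakComm→Band B and reassigning the rest optimally gives only $2034M — worse by 85.

PeakComm receives Band G.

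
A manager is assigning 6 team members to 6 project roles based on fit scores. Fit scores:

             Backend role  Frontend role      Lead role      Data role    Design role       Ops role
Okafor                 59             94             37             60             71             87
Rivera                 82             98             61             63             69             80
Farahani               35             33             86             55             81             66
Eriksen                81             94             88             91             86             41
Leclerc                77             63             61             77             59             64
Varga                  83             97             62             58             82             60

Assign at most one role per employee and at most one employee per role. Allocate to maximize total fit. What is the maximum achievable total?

Max total: 521 pts

Optimal: Okafor→Ops role (87 pts), Rivera→Frontend role (98 pts), Farahani→Lead role (86 pts), Eriksen→Data role (91 pts), Leclerc→Backend role (77 pts), Varga→Design role (82 pts) — total 87+98+86+91+77+82 = 521 pts.
Swapping Rivera↔Varga (Rivera→Design role 69 pts, Varga→Frontend role 97 pts) loses 14.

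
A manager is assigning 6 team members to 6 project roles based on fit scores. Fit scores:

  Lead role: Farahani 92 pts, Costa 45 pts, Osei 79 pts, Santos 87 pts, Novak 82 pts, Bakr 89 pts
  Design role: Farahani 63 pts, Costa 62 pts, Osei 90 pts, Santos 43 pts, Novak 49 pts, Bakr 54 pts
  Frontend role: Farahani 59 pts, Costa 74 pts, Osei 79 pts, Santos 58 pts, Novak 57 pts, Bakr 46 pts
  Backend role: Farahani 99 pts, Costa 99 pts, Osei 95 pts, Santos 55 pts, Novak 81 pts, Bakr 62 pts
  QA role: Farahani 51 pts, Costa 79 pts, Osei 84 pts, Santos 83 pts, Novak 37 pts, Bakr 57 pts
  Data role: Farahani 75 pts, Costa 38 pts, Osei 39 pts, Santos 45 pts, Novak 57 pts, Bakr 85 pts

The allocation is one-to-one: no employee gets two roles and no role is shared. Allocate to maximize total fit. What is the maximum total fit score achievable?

Optimal: Farahani→Backend role (99 pts), Costa→Frontend role (74 pts), Osei→Design role (90 pts), Santos→QA role (83 pts), Novak→Lead role (82 pts), Bakr→Data role (85 pts) — total 99+74+90+83+82+85 = 513 pts.
Row-greedy (each employee in turn takes its best remaining role) gives 497 pts, worse by 16.
Next-best assignment: Farahani→Lead role, Costa→Backend role, Osei→Design role, Santos→QA role, Novak→Frontend role, Bakr→Data role = 506 pts.
No other one-to-one assignment exceeds 513 pts.

Max total: 513 pts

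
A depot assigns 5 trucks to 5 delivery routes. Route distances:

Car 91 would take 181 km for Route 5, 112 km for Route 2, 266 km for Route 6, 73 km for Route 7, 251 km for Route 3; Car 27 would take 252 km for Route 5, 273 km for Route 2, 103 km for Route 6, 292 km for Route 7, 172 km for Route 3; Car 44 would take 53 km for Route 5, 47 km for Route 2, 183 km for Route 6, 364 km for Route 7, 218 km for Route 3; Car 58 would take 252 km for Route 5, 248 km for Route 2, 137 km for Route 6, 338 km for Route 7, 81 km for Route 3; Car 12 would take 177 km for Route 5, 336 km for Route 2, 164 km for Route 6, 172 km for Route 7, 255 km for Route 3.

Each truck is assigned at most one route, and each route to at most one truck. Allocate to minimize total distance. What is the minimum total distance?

Optimal: Car 91→Route 7 (73 km), Car 27→Route 6 (103 km), Car 44→Route 2 (47 km), Car 58→Route 3 (81 km), Car 12→Route 5 (177 km) — total 73+103+47+81+177 = 481 km.
Column-greedy (each route in turn goes to its cheapest remaining truck) gives 521 km, worse by 40.

Min total: 481 km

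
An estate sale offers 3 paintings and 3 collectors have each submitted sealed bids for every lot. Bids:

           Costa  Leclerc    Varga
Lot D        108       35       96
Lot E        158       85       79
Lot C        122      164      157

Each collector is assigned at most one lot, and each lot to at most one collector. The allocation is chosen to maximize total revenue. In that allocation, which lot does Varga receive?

This is the linear assignment problem.
Optimal: Costa→Lot E ($158), Leclerc→Lot C ($164), Varga→Lot D ($96) — total 158+164+96 = $418.
Column-greedy (each lot in turn goes to its best remaining collector) gives $350, worse by 68.
Next-best assignment: Costa→Lot D, Leclerc→Lot C, Varga→Lot E = $351.
Varga's own top lot is Lot C ($157), but forcing Varga→Lot C and reassigning the rest optimally gives only $350 — worse by 68.

Varga receives Lot D.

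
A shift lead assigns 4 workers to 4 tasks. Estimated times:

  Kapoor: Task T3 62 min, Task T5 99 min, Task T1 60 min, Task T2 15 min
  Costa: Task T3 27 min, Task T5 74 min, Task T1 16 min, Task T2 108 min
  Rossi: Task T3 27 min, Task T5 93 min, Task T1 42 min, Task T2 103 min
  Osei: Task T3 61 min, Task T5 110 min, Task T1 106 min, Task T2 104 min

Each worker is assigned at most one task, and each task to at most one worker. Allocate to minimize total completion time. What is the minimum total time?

Minimum total: 168 min

This is the linear assignment problem.
Optimal: Kapoor→Task T2 (15 min), Costa→Task T1 (16 min), Rossi→Task T3 (27 min), Osei→Task T5 (110 min) — total 15+16+27+110 = 168 min.
Column-greedy (each task in turn goes to its cheapest remaining worker) gives 284 min, worse by 116.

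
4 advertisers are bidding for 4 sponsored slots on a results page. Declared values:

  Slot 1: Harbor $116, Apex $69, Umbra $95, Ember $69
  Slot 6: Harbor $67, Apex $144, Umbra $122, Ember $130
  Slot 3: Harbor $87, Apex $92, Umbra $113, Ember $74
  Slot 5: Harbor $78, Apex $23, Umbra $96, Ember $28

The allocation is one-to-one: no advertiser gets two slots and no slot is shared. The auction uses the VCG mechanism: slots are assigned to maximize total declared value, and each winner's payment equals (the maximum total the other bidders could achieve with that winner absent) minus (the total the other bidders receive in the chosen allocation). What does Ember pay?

Ember pays $69.

Efficient allocation: Harbor→Slot 1 ($116), Apex→Slot 3 ($92), Umbra→Slot 5 ($96), Ember→Slot 6 ($130); total welfare W = $434.
Ember receives Slot 6 at value $130, so the others get W − 130 = $304.
Without Ember: best allocation of the remaining 3 bidders over all 4 slots is Harbor→Slot 1 ($116), Apex→Slot 6 ($144), Umbra→Slot 3 ($113), total $373.
VCG payment = (others' best without Ember) − (others' welfare with Ember) = 373 − 304 = $69.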